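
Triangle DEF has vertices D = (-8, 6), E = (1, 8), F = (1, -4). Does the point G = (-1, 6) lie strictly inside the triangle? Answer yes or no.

Barycentric coordinates of G: (2/9, 35/54, 7/54).
The three coordinates are positive, positive, positive; a point is interior exactly when all three are positive.

yes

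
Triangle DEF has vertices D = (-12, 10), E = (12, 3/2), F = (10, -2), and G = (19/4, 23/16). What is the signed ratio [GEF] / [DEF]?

[DEF] = ½·((-12)·(3/2−(-2)) + 12·(-2−10) + 10·(10−(3/2))) = ½·(-42 − 144 + 85) = -101/2.
[GEF] = ½·((19/4)·(3/2−(-2)) + 12·(-2−(23/16)) + 10·(23/16−(3/2))) = ½·(133/8 − 165/4 − 5/8) = -101/8, so the ratio is (-101/8)/(-101/2) = 1/4.

1/4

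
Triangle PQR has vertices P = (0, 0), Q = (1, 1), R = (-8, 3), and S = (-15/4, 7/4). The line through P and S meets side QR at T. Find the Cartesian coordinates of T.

Barycentric coordinates of S with respect to PQR: (1/4, 1/4, 1/2).
On side QR the P-coordinate is zero; dropping S's P-weight 1/4 and renormalizing the remaining 1/4 : 1/2 gives weights 1/3, 2/3 on Q, R.
T = (1/3)·(1, 1) + (2/3)·(-8, 3) = (-5, 7/3).

(-5, 7/3)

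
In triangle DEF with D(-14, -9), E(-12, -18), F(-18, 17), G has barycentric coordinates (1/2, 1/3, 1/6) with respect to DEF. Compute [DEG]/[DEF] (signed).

1/6

The signed ratio [DEG]/[DEF] equals the barycentric coordinate of G at vertex F, which is 1/6.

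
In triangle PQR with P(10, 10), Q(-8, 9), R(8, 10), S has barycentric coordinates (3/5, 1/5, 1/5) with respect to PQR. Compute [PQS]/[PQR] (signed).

The signed ratio [PQS]/[PQR] equals the barycentric coordinate of S at vertex R, which is 1/5.

1/5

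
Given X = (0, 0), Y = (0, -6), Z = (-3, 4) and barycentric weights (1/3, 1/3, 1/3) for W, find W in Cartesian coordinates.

(-1, -2/3)

W = (1/3)·X + (1/3)·Y + (1/3)·Z.
x-coordinate: (1/3)·0 + (1/3)·0 + (1/3)·(-3) = -1.
y-coordinate: (1/3)·0 + (1/3)·(-6) + (1/3)·4 = -2/3.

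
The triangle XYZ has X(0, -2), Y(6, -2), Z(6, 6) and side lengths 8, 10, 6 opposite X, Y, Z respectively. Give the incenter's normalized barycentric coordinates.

(1/3, 5/12, 1/4)

The incenter has barycentric coordinates proportional to the opposite side lengths: (8 : 10 : 6).
Normalizing by 8+10+6 = 24 gives (1/3, 5/12, 1/4).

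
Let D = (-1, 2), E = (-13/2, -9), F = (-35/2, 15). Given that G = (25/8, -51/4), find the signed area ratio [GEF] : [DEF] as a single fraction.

[DEF] = ½·((-1)·(-9−15) + (-13/2)·(15−2) + (-35/2)·(2−(-9))) = ½·(24 − 169/2 − 385/2) = -253/2.
[GEF] = ½·((25/8)·(-9−15) + (-13/2)·(15−(-51/4)) + (-35/2)·(-51/4−(-9))) = ½·(-75 − 1443/8 + 525/8) = -759/8, so the ratio is (-759/8)/(-253/2) = 3/4.

3/4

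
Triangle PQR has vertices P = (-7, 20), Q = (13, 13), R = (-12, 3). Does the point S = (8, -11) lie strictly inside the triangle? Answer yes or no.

no

Barycentric coordinates of S: (-22/15, 82/75, 103/75).
The three coordinates are negative, positive, positive; a point is interior exactly when all three are positive.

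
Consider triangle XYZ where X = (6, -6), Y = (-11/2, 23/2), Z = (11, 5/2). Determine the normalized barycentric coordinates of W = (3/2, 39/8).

(1/4, 1/2, 1/4)

Signed area of the reference triangle: [XYZ] = ½·(6·(23/2−(5/2)) + (-11/2)·(5/2−(-6)) + 11·(-6−(23/2))) = ½·(54 − 187/4 − 385/2) = -741/8.
[WYZ] = ½·((3/2)·(23/2−(5/2)) + (-11/2)·(5/2−(39/8)) + 11·(39/8−(23/2))) = ½·(27/2 + 209/16 − 583/8) = -741/32, so the X-coordinate is (-741/32)/(-741/8) = 1/4.
[XWZ] = ½·(6·(39/8−(5/2)) + (3/2)·(5/2−(-6)) + 11·(-6−(39/8))) = ½·(57/4 + 51/4 − 957/8) = -741/16, so the Y-coordinate is 1/2.
[XYW] = ½·(6·(23/2−(39/8)) + (-11/2)·(39/8−(-6)) + (3/2)·(-6−(23/2))) = ½·(159/4 − 957/16 − 105/4) = -741/32, so the Z-coordinate is 1/4.
Check: 1/4 + 1/2 + 1/4 = 1.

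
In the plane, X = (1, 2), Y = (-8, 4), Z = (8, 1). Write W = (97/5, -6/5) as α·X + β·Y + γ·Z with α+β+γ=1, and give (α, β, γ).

Signed area of the reference triangle: [XYZ] = ½·(1·(4−1) + (-8)·(1−2) + 8·(2−4)) = ½·(3 + 8 − 16) = -5/2.
[WYZ] = ½·((97/5)·(4−1) + (-8)·(1−(-6/5)) + 8·(-6/5−4)) = ½·(291/5 − 88/5 − 208/5) = -1/2, so the X-coordinate is (-1/2)/(-5/2) = 1/5.
[XWZ] = ½·(1·(-6/5−1) + (97/5)·(1−2) + 8·(2−(-6/5))) = ½·(-11/5 − 97/5 + 128/5) = 2, so the Y-coordinate is -4/5.
[XYW] = ½·(1·(4−(-6/5)) + (-8)·(-6/5−2) + (97/5)·(2−4)) = ½·(26/5 + 128/5 − 194/5) = -4, so the Z-coordinate is 8/5.
Check: 1/5 − 4/5 + 8/5 = 1.

(1/5, -4/5, 8/5)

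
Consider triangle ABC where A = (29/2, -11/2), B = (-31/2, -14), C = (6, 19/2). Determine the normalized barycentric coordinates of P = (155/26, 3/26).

(5/13, 2/13, 6/13)

Signed area of the reference triangle: [ABC] = ½·((29/2)·(-14−(19/2)) + (-31/2)·(19/2−(-11/2)) + 6·(-11/2−(-14))) = ½·(-1363/4 − 465/2 + 51) = -2089/8.
[PBC] = ½·((155/26)·(-14−(19/2)) + (-31/2)·(19/2−(3/26)) + 6·(3/26−(-14))) = ½·(-7285/52 − 1891/13 + 1101/13) = -10445/104, so the A-coordinate is (-10445/104)/(-2089/8) = 5/13.
[APC] = ½·((29/2)·(3/26−(19/2)) + (155/26)·(19/2−(-11/2)) + 6·(-11/2−(3/26))) = ½·(-1769/13 + 2325/26 − 438/13) = -2089/52, so the B-coordinate is 2/13.
[ABP] = ½·((29/2)·(-14−(3/26)) + (-31/2)·(3/26−(-11/2)) + (155/26)·(-11/2−(-14))) = ½·(-10643/52 − 2263/26 + 2635/52) = -6267/52, so the C-coordinate is 6/13.
Check: 5/13 + 2/13 + 6/13 = 1.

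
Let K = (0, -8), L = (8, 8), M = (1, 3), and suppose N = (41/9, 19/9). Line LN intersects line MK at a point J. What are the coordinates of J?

Barycentric coordinates of N with respect to KLM: (1/3, 5/9, 1/9).
On side MK the L-coordinate is zero; dropping N's L-weight 5/9 and renormalizing the remaining 1/9 : 1/3 gives weights 1/4, 3/4 on M, K.
J = (1/4)·(1, 3) + (3/4)·(0, -8) = (1/4, -21/4).

(1/4, -21/4)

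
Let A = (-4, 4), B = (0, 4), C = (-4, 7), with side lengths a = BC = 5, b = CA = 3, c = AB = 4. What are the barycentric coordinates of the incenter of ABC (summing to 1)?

(5/12, 1/4, 1/3)

The incenter has barycentric coordinates proportional to the opposite side lengths: (5 : 3 : 4).
Normalizing by 5+3+4 = 12 gives (5/12, 1/4, 1/3).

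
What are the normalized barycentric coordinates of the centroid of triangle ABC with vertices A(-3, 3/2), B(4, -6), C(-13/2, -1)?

(1/3, 1/3, 1/3)

The centroid is the average of the vertices, so each weight is 1/3.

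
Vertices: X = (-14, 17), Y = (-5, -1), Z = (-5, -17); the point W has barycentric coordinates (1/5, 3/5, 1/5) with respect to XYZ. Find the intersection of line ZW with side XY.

(-29/4, 7/2)

Line ZW meets XY where the Z-coordinate vanishes; zeroing W's Z-weight and renormalizing leaves X, Y-weights 1/5 : 3/5 → (1/4, 3/4).
So V = (1/4)·X + (3/4)·Y = (-29/4, 7/2).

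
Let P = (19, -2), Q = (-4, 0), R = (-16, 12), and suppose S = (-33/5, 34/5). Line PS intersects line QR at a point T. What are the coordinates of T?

Barycentric coordinates of S with respect to PQR: (1/5, 1/5, 3/5).
On side QR the P-coordinate is zero; dropping S's P-weight 1/5 and renormalizing the remaining 1/5 : 3/5 gives weights 1/4, 3/4 on Q, R.
T = (1/4)·(-4, 0) + (3/4)·(-16, 12) = (-13, 9).

(-13, 9)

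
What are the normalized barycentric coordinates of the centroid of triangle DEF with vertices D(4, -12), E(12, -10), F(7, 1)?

(1/3, 1/3, 1/3)

The centroid is the average of the vertices, so each weight is 1/3.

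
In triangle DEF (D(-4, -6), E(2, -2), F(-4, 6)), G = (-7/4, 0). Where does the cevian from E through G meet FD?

Barycentric coordinates of G with respect to DEF: (1/4, 3/8, 3/8).
On side FD the E-coordinate is zero; dropping G's E-weight 3/8 and renormalizing the remaining 3/8 : 1/4 gives weights 3/5, 2/5 on F, D.
H = (3/5)·(-4, 6) + (2/5)·(-4, -6) = (-4, 6/5).

(-4, 6/5)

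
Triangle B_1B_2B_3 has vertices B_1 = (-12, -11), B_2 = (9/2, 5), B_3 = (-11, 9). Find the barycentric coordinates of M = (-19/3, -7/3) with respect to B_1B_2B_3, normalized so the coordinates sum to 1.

Signed area of the reference triangle: [B_1B_2B_3] = ½·((-12)·(5−9) + (9/2)·(9−(-11)) + (-11)·(-11−5)) = ½·(48 + 90 + 176) = 157.
[MB_2B_3] = ½·((-19/3)·(5−9) + (9/2)·(9−(-7/3)) + (-11)·(-7/3−5)) = ½·(76/3 + 51 + 242/3) = 157/2, so the B_1-coordinate is (157/2)/157 = 1/2.
[B_1MB_3] = ½·((-12)·(-7/3−9) + (-19/3)·(9−(-11)) + (-11)·(-11−(-7/3))) = ½·(136 − 380/3 + 286/3) = 157/3, so the B_2-coordinate is 1/3.
[B_1B_2M] = ½·((-12)·(5−(-7/3)) + (9/2)·(-7/3−(-11)) + (-19/3)·(-11−5)) = ½·(-88 + 39 + 304/3) = 157/6, so the B_3-coordinate is 1/6.
Check: 1/2 + 1/3 + 1/6 = 1.

(1/2, 1/3, 1/6)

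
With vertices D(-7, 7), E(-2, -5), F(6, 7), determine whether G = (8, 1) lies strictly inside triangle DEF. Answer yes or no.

Barycentric coordinates of G: (-6/13, 1/2, 25/26).
The three coordinates are negative, positive, positive; a point is interior exactly when all three are positive.

no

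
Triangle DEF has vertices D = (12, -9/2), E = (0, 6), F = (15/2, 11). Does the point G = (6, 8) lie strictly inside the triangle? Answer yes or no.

Barycentric coordinates of G: (4/37, 49/185, 116/185).
The three coordinates are positive, positive, positive; a point is interior exactly when all three are positive.

yes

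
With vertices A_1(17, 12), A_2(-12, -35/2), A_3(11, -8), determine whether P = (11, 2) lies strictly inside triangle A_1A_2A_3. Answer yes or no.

yes

Barycentric coordinates of P: (230/403, 60/403, 113/403).
The three coordinates are positive, positive, positive; a point is interior exactly when all three are positive.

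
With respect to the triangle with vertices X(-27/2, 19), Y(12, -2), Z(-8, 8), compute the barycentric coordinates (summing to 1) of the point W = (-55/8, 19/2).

Signed area of the reference triangle: [XYZ] = ½·((-27/2)·(-2−8) + 12·(8−19) + (-8)·(19−(-2))) = ½·(135 − 132 − 168) = -165/2.
[WYZ] = ½·((-55/8)·(-2−8) + 12·(8−(19/2)) + (-8)·(19/2−(-2))) = ½·(275/4 − 18 − 92) = -165/8, so the X-coordinate is (-165/8)/(-165/2) = 1/4.
[XWZ] = ½·((-27/2)·(19/2−8) + (-55/8)·(8−19) + (-8)·(19−(19/2))) = ½·(-81/4 + 605/8 − 76) = -165/16, so the Y-coordinate is 1/8.
[XYW] = ½·((-27/2)·(-2−(19/2)) + 12·(19/2−19) + (-55/8)·(19−(-2))) = ½·(621/4 − 114 − 1155/8) = -825/16, so the Z-coordinate is 5/8.

(1/4, 1/8, 5/8)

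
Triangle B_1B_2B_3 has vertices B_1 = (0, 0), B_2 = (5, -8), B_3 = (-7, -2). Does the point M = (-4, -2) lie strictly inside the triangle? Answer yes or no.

yes

Barycentric coordinates of M: (3/11, 1/11, 7/11).
The three coordinates are positive, positive, positive; a point is interior exactly when all three are positive.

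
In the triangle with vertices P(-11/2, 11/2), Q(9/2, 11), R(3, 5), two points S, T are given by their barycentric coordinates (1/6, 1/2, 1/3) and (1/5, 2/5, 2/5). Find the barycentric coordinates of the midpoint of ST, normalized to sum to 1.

Since both coordinate triples sum to 1, the midpoint's barycentrics are the componentwise average.
(1/6+1/5)/2 = 11/60; similarly 9/20 and 11/30.

(11/60, 9/20, 11/30)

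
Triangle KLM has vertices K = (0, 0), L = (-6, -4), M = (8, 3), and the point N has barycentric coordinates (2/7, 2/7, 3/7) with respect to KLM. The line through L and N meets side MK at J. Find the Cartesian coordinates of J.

(24/5, 9/5)

Line LN meets MK where the L-coordinate vanishes; zeroing N's L-weight and renormalizing leaves M, K-weights 3/7 : 2/7 → (3/5, 2/5).
So J = (3/5)·M + (2/5)·K = (24/5, 9/5).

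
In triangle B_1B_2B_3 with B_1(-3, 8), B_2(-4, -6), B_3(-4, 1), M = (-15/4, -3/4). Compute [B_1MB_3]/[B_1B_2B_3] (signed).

[B_1B_2B_3] = ½·((-3)·(-6−1) + (-4)·(1−8) + (-4)·(8−(-6))) = ½·(21 + 28 − 56) = -7/2.
[B_1MB_3] = ½·((-3)·(-3/4−1) + (-15/4)·(1−8) + (-4)·(8−(-3/4))) = ½·(21/4 + 105/4 − 35) = -7/4, so the ratio is (-7/4)/(-7/2) = 1/2.

1/2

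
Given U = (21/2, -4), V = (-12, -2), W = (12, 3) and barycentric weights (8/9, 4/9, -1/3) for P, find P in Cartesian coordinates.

(0, -49/9)

P = (8/9)·U + (4/9)·V + (-1/3)·W.
x-coordinate: (8/9)·(21/2) + (4/9)·(-12) + (-1/3)·12 = 0.
y-coordinate: (8/9)·(-4) + (4/9)·(-2) + (-1/3)·3 = -49/9.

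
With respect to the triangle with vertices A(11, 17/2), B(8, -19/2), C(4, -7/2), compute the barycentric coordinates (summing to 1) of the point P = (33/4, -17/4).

(1/4, 5/8, 1/8)

Signed area of the reference triangle: [ABC] = ½·(11·(-19/2−(-7/2)) + 8·(-7/2−(17/2)) + 4·(17/2−(-19/2))) = ½·(-66 − 96 + 72) = -45.
[PBC] = ½·((33/4)·(-19/2−(-7/2)) + 8·(-7/2−(-17/4)) + 4·(-17/4−(-19/2))) = ½·(-99/2 + 6 + 21) = -45/4, so the A-coordinate is (-45/4)/(-45) = 1/4.
[APC] = ½·(11·(-17/4−(-7/2)) + (33/4)·(-7/2−(17/2)) + 4·(17/2−(-17/4))) = ½·(-33/4 − 99 + 51) = -225/8, so the B-coordinate is 5/8.
[ABP] = ½·(11·(-19/2−(-17/4)) + 8·(-17/4−(17/2)) + (33/4)·(17/2−(-19/2))) = ½·(-231/4 − 102 + 297/2) = -45/8, so the C-coordinate is 1/8.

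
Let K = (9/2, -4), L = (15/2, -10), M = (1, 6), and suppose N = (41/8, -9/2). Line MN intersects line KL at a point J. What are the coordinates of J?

(13/2, -8)

Barycentric coordinates of N with respect to KLM: (1/4, 1/2, 1/4).
On side KL the M-coordinate is zero; dropping N's M-weight 1/4 and renormalizing the remaining 1/4 : 1/2 gives weights 1/3, 2/3 on K, L.
J = (1/3)·(9/2, -4) + (2/3)·(15/2, -10) = (13/2, -8).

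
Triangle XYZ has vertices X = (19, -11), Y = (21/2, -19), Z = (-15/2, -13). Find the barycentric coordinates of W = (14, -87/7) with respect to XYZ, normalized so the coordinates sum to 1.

(5/7, 1/7, 1/7)

Signed area of the reference triangle: [XYZ] = ½·(19·(-19−(-13)) + (21/2)·(-13−(-11)) + (-15/2)·(-11−(-19))) = ½·(-114 − 21 − 60) = -195/2.
[WYZ] = ½·(14·(-19−(-13)) + (21/2)·(-13−(-87/7)) + (-15/2)·(-87/7−(-19))) = ½·(-84 − 6 − 345/7) = -975/14, so the X-coordinate is (-975/14)/(-195/2) = 5/7.
[XWZ] = ½·(19·(-87/7−(-13)) + 14·(-13−(-11)) + (-15/2)·(-11−(-87/7))) = ½·(76/7 − 28 − 75/7) = -195/14, so the Y-coordinate is 1/7.
[XYW] = ½·(19·(-19−(-87/7)) + (21/2)·(-87/7−(-11)) + 14·(-11−(-19))) = ½·(-874/7 − 15 + 112) = -195/14, so the Z-coordinate is 1/7.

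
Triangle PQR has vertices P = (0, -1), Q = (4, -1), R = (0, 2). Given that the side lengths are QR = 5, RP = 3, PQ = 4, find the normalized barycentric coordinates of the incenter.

The incenter has barycentric coordinates proportional to the opposite side lengths: (5 : 3 : 4).
Normalizing by 5+3+4 = 12 gives (5/12, 1/4, 1/3).

(5/12, 1/4, 1/3)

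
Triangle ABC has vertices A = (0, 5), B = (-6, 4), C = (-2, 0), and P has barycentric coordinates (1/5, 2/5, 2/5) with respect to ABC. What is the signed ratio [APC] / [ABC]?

The signed ratio [APC]/[ABC] equals the barycentric coordinate of P at vertex B, which is 2/5.

2/5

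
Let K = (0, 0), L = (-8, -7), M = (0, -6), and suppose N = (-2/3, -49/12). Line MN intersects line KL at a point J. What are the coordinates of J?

Barycentric coordinates of N with respect to KLM: (1/3, 1/12, 7/12).
On side KL the M-coordinate is zero; dropping N's M-weight 7/12 and renormalizing the remaining 1/3 : 1/12 gives weights 4/5, 1/5 on K, L.
J = (4/5)·(0, 0) + (1/5)·(-8, -7) = (-8/5, -7/5).

(-8/5, -7/5)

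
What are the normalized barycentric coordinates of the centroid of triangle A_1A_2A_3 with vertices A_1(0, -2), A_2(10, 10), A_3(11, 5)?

(1/3, 1/3, 1/3)

The centroid is the average of the vertices, so each weight is 1/3.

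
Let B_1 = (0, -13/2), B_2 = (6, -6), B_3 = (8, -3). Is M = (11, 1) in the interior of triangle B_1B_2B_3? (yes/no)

no

Barycentric coordinates of M: (-1/17, -43/34, 79/34).
The three coordinates are negative, negative, positive; a point is interior exactly when all three are positive.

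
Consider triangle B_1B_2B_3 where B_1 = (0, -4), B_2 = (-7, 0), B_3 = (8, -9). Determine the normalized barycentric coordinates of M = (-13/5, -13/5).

(1/5, 3/5, 1/5)

Signed area of the reference triangle: [B_1B_2B_3] = ½·(0·(0−(-9)) + (-7)·(-9−(-4)) + 8·(-4−0)) = ½·(0 + 35 − 32) = 3/2.
[MB_2B_3] = ½·((-13/5)·(0−(-9)) + (-7)·(-9−(-13/5)) + 8·(-13/5−0)) = ½·(-117/5 + 224/5 − 104/5) = 3/10, so the B_1-coordinate is (3/10)/(3/2) = 1/5.
[B_1MB_3] = ½·(0·(-13/5−(-9)) + (-13/5)·(-9−(-4)) + 8·(-4−(-13/5))) = ½·(0 + 13 − 56/5) = 9/10, so the B_2-coordinate is 3/5.
[B_1B_2M] = ½·(0·(0−(-13/5)) + (-7)·(-13/5−(-4)) + (-13/5)·(-4−0)) = ½·(0 − 49/5 + 52/5) = 3/10, so the B_3-coordinate is 1/5.
Check: 1/5 + 3/5 + 1/5 = 1.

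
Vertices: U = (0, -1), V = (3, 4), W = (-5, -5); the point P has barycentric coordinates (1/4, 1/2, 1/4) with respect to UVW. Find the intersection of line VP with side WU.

(-5/2, -3)

Line VP meets WU where the V-coordinate vanishes; zeroing P's V-weight and renormalizing leaves W, U-weights 1/4 : 1/4 → (1/2, 1/2).
So Q = (1/2)·W + (1/2)·U = (-5/2, -3).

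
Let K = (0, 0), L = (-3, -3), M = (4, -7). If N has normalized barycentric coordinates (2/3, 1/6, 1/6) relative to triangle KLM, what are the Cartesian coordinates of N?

(1/6, -5/3)

N = (2/3)·K + (1/6)·L + (1/6)·M.
x-coordinate: (2/3)·0 + (1/6)·(-3) + (1/6)·4 = 1/6.
y-coordinate: (2/3)·0 + (1/6)·(-3) + (1/6)·(-7) = -5/3.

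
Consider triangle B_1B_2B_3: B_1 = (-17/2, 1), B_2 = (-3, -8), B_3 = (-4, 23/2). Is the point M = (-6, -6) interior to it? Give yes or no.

Barycentric coordinates of M: (226/393, 77/131, -64/393).
The three coordinates are positive, positive, negative; a point is interior exactly when all three are positive.

no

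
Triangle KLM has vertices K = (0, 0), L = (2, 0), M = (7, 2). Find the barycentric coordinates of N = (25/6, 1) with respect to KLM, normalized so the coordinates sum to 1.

Signed area of the reference triangle: [KLM] = ½·(0·(0−2) + 2·(2−0) + 7·(0−0)) = ½·(0 + 4 + 0) = 2.
[NLM] = ½·((25/6)·(0−2) + 2·(2−1) + 7·(1−0)) = ½·(-25/3 + 2 + 7) = 1/3, so the K-coordinate is (1/3)/2 = 1/6.
[KNM] = ½·(0·(1−2) + (25/6)·(2−0) + 7·(0−1)) = ½·(0 + 25/3 − 7) = 2/3, so the L-coordinate is 1/3.
[KLN] = ½·(0·(0−1) + 2·(1−0) + (25/6)·(0−0)) = ½·(0 + 2 + 0) = 1, so the M-coordinate is 1/2.
Check: 1/6 + 1/3 + 1/2 = 1.

(1/6, 1/3, 1/2)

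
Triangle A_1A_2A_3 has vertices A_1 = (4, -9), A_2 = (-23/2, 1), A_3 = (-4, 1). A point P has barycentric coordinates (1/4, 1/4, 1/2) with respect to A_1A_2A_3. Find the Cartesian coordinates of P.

(-31/8, -3/2)

P = (1/4)·A_1 + (1/4)·A_2 + (1/2)·A_3.
x-coordinate: (1/4)·4 + (1/4)·(-23/2) + (1/2)·(-4) = -31/8.
y-coordinate: (1/4)·(-9) + (1/4)·1 + (1/2)·1 = -3/2.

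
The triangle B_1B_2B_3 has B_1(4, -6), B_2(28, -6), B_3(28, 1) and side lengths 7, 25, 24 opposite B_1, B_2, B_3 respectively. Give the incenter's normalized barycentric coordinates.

(1/8, 25/56, 3/7)

The incenter has barycentric coordinates proportional to the opposite side lengths: (7 : 25 : 24).
Normalizing by 7+25+24 = 56 gives (1/8, 25/56, 3/7).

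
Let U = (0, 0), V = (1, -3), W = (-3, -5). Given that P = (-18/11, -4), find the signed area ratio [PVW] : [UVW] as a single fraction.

[UVW] = ½·(0·(-3−(-5)) + 1·(-5−0) + (-3)·(0−(-3))) = ½·(0 − 5 − 9) = -7.
[PVW] = ½·((-18/11)·(-3−(-5)) + 1·(-5−(-4)) + (-3)·(-4−(-3))) = ½·(-36/11 − 1 + 3) = -7/11, so the ratio is (-7/11)/(-7) = 1/11.

1/11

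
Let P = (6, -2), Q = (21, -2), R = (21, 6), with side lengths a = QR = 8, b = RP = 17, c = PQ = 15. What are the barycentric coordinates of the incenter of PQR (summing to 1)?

(1/5, 17/40, 3/8)

The incenter has barycentric coordinates proportional to the opposite side lengths: (8 : 17 : 15).
Normalizing by 8+17+15 = 40 gives (1/5, 17/40, 3/8).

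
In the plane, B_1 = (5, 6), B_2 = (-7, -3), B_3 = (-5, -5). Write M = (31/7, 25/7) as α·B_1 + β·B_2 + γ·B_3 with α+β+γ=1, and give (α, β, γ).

Signed area of the reference triangle: [B_1B_2B_3] = ½·(5·(-3−(-5)) + (-7)·(-5−6) + (-5)·(6−(-3))) = ½·(10 + 77 − 45) = 21.
[MB_2B_3] = ½·((31/7)·(-3−(-5)) + (-7)·(-5−(25/7)) + (-5)·(25/7−(-3))) = ½·(62/7 + 60 − 230/7) = 18, so the B_1-coordinate is 18/21 = 6/7.
[B_1MB_3] = ½·(5·(25/7−(-5)) + (31/7)·(-5−6) + (-5)·(6−(25/7))) = ½·(300/7 − 341/7 − 85/7) = -9, so the B_2-coordinate is -3/7.
[B_1B_2M] = ½·(5·(-3−(25/7)) + (-7)·(25/7−6) + (31/7)·(6−(-3))) = ½·(-230/7 + 17 + 279/7) = 12, so the B_3-coordinate is 4/7.

(6/7, -3/7, 4/7)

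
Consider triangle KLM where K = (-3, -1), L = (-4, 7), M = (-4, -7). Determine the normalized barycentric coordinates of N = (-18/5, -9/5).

(2/5, 1/5, 2/5)

Signed area of the reference triangle: [KLM] = ½·((-3)·(7−(-7)) + (-4)·(-7−(-1)) + (-4)·(-1−7)) = ½·(-42 + 24 + 32) = 7.
[NLM] = ½·((-18/5)·(7−(-7)) + (-4)·(-7−(-9/5)) + (-4)·(-9/5−7)) = ½·(-252/5 + 104/5 + 176/5) = 14/5, so the K-coordinate is (14/5)/7 = 2/5.
[KNM] = ½·((-3)·(-9/5−(-7)) + (-18/5)·(-7−(-1)) + (-4)·(-1−(-9/5))) = ½·(-78/5 + 108/5 − 16/5) = 7/5, so the L-coordinate is 1/5.
[KLN] = ½·((-3)·(7−(-9/5)) + (-4)·(-9/5−(-1)) + (-18/5)·(-1−7)) = ½·(-132/5 + 16/5 + 144/5) = 14/5, so the M-coordinate is 2/5.
Check: 2/5 + 1/5 + 2/5 = 1.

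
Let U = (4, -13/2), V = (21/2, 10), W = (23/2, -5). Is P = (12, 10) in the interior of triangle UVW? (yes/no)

no

Barycentric coordinates of P: (-15/76, 149/152, 33/152).
The three coordinates are negative, positive, positive; a point is interior exactly when all three are positive.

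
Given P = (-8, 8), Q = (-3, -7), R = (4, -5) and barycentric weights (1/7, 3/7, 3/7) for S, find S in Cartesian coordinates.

(-5/7, -4)

S = (1/7)·P + (3/7)·Q + (3/7)·R.
x-coordinate: (1/7)·(-8) + (3/7)·(-3) + (3/7)·4 = -5/7.
y-coordinate: (1/7)·8 + (3/7)·(-7) + (3/7)·(-5) = -4.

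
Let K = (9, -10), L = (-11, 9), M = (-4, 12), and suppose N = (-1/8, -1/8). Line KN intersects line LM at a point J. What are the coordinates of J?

Barycentric coordinates of N with respect to KLM: (1/2, 3/8, 1/8).
On side LM the K-coordinate is zero; dropping N's K-weight 1/2 and renormalizing the remaining 3/8 : 1/8 gives weights 3/4, 1/4 on L, M.
J = (3/4)·(-11, 9) + (1/4)·(-4, 12) = (-37/4, 39/4).

(-37/4, 39/4)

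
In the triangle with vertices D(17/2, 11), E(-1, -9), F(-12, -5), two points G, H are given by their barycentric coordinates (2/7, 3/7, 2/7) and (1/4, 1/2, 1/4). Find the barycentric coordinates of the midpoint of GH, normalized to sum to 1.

Since both coordinate triples sum to 1, the midpoint's barycentrics are the componentwise average.
(2/7+1/4)/2 = 15/56; similarly 13/28 and 15/56.

(15/56, 13/28, 15/56)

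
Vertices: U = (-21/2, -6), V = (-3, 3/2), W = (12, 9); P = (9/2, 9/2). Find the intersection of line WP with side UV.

Barycentric coordinates of P with respect to UVW: (1/5, 1/5, 3/5).
On side UV the W-coordinate is zero; dropping P's W-weight 3/5 and renormalizing the remaining 1/5 : 1/5 gives weights 1/2, 1/2 on U, V.
Q = (1/2)·(-21/2, -6) + (1/2)·(-3, 3/2) = (-27/4, -9/4).

(-27/4, -9/4)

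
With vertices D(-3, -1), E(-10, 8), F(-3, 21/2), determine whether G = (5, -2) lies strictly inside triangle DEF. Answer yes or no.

Barycentric coordinates of G: (215/161, -8/7, 130/161).
The three coordinates are positive, negative, positive; a point is interior exactly when all three are positive.

no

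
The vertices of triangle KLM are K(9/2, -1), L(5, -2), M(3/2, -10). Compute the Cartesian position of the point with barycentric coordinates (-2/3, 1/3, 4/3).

N = (-2/3)·K + (1/3)·L + (4/3)·M.
x-coordinate: (-2/3)·(9/2) + (1/3)·5 + (4/3)·(3/2) = 2/3.
y-coordinate: (-2/3)·(-1) + (1/3)·(-2) + (4/3)·(-10) = -40/3.

(2/3, -40/3)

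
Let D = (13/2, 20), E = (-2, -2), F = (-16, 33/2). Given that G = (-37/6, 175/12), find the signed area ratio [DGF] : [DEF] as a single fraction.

1/6

[DEF] = ½·((13/2)·(-2−(33/2)) + (-2)·(33/2−20) + (-16)·(20−(-2))) = ½·(-481/4 + 7 − 352) = -1861/8.
[DGF] = ½·((13/2)·(175/12−(33/2)) + (-37/6)·(33/2−20) + (-16)·(20−(175/12))) = ½·(-299/24 + 259/12 − 260/3) = -1861/48, so the ratio is (-1861/48)/(-1861/8) = 1/6.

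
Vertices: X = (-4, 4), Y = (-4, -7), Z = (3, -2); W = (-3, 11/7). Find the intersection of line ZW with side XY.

(-4, 13/6)

Barycentric coordinates of W with respect to XYZ: (5/7, 1/7, 1/7).
On side XY the Z-coordinate is zero; dropping W's Z-weight 1/7 and renormalizing the remaining 5/7 : 1/7 gives weights 5/6, 1/6 on X, Y.
V = (5/6)·(-4, 4) + (1/6)·(-4, -7) = (-4, 13/6).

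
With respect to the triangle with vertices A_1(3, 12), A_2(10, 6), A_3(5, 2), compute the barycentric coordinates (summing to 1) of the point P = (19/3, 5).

(1/6, 1/3, 1/2)

Signed area of the reference triangle: [A_1A_2A_3] = ½·(3·(6−2) + 10·(2−12) + 5·(12−6)) = ½·(12 − 100 + 30) = -29.
[PA_2A_3] = ½·((19/3)·(6−2) + 10·(2−5) + 5·(5−6)) = ½·(76/3 − 30 − 5) = -29/6, so the A_1-coordinate is (-29/6)/(-29) = 1/6.
[A_1PA_3] = ½·(3·(5−2) + (19/3)·(2−12) + 5·(12−5)) = ½·(9 − 190/3 + 35) = -29/3, so the A_2-coordinate is 1/3.
[A_1A_2P] = ½·(3·(6−5) + 10·(5−12) + (19/3)·(12−6)) = ½·(3 − 70 + 38) = -29/2, so the A_3-coordinate is 1/2.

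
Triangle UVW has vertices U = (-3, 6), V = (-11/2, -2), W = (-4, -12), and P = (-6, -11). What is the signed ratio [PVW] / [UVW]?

-1/2

[UVW] = ½·((-3)·(-2−(-12)) + (-11/2)·(-12−6) + (-4)·(6−(-2))) = ½·(-30 + 99 − 32) = 37/2.
[PVW] = ½·((-6)·(-2−(-12)) + (-11/2)·(-12−(-11)) + (-4)·(-11−(-2))) = ½·(-60 + 11/2 + 36) = -37/4, so the ratio is (-37/4)/(37/2) = -1/2.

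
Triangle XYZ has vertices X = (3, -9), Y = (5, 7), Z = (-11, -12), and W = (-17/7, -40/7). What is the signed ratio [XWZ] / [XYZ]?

2/7

[XYZ] = ½·(3·(7−(-12)) + 5·(-12−(-9)) + (-11)·(-9−7)) = ½·(57 − 15 + 176) = 109.
[XWZ] = ½·(3·(-40/7−(-12)) + (-17/7)·(-12−(-9)) + (-11)·(-9−(-40/7))) = ½·(132/7 + 51/7 + 253/7) = 218/7, so the ratio is (218/7)/109 = 2/7.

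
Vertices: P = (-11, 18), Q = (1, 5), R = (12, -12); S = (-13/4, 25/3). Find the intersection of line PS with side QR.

Barycentric coordinates of S with respect to PQR: (7/12, 1/6, 1/4).
On side QR the P-coordinate is zero; dropping S's P-weight 7/12 and renormalizing the remaining 1/6 : 1/4 gives weights 2/5, 3/5 on Q, R.
T = (2/5)·(1, 5) + (3/5)·(12, -12) = (38/5, -26/5).

(38/5, -26/5)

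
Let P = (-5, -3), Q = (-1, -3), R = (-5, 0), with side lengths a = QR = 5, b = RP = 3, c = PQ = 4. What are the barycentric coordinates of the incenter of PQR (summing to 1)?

The incenter has barycentric coordinates proportional to the opposite side lengths: (5 : 3 : 4).
Normalizing by 5+3+4 = 12 gives (5/12, 1/4, 1/3).

(5/12, 1/4, 1/3)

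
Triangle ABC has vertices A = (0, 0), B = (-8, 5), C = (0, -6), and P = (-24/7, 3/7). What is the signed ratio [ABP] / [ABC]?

[ABC] = ½·(0·(5−(-6)) + (-8)·(-6−0) + 0·(0−5)) = ½·(0 + 48 + 0) = 24.
[ABP] = ½·(0·(5−(3/7)) + (-8)·(3/7−0) + (-24/7)·(0−5)) = ½·(0 − 24/7 + 120/7) = 48/7, so the ratio is (48/7)/24 = 2/7.

2/7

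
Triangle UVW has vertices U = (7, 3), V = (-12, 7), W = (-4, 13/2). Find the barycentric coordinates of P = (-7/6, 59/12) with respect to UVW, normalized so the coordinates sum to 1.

(1/2, 1/3, 1/6)

Signed area of the reference triangle: [UVW] = ½·(7·(7−(13/2)) + (-12)·(13/2−3) + (-4)·(3−7)) = ½·(7/2 − 42 + 16) = -45/4.
[PVW] = ½·((-7/6)·(7−(13/2)) + (-12)·(13/2−(59/12)) + (-4)·(59/12−7)) = ½·(-7/12 − 19 + 25/3) = -45/8, so the U-coordinate is (-45/8)/(-45/4) = 1/2.
[UPW] = ½·(7·(59/12−(13/2)) + (-7/6)·(13/2−3) + (-4)·(3−(59/12))) = ½·(-133/12 − 49/12 + 23/3) = -15/4, so the V-coordinate is 1/3.
[UVP] = ½·(7·(7−(59/12)) + (-12)·(59/12−3) + (-7/6)·(3−7)) = ½·(175/12 − 23 + 14/3) = -15/8, so the W-coordinate is 1/6.
Check: 1/2 + 1/3 + 1/6 = 1.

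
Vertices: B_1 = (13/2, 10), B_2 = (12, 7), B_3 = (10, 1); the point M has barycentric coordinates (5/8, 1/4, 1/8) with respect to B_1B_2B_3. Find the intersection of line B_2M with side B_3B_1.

(85/12, 17/2)

Line B_2M meets B_3B_1 where the B_2-coordinate vanishes; zeroing M's B_2-weight and renormalizing leaves B_3, B_1-weights 1/8 : 5/8 → (1/6, 5/6).
So N = (1/6)·B_3 + (5/6)·B_1 = (85/12, 17/2).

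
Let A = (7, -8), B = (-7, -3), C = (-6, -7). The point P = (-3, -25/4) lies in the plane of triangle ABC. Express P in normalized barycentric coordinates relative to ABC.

(1/4, 1/4, 1/2)

Signed area of the reference triangle: [ABC] = ½·(7·(-3−(-7)) + (-7)·(-7−(-8)) + (-6)·(-8−(-3))) = ½·(28 − 7 + 30) = 51/2.
[PBC] = ½·((-3)·(-3−(-7)) + (-7)·(-7−(-25/4)) + (-6)·(-25/4−(-3))) = ½·(-12 + 21/4 + 39/2) = 51/8, so the A-coordinate is (51/8)/(51/2) = 1/4.
[APC] = ½·(7·(-25/4−(-7)) + (-3)·(-7−(-8)) + (-6)·(-8−(-25/4))) = ½·(21/4 − 3 + 21/2) = 51/8, so the B-coordinate is 1/4.
[ABP] = ½·(7·(-3−(-25/4)) + (-7)·(-25/4−(-8)) + (-3)·(-8−(-3))) = ½·(91/4 − 49/4 + 15) = 51/4, so the C-coordinate is 1/2.
Check: 1/4 + 1/4 + 1/2 = 1.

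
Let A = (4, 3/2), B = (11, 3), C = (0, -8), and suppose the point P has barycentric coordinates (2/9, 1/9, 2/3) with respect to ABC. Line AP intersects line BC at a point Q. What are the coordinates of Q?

(11/7, -45/7)

Line AP meets BC where the A-coordinate vanishes; zeroing P's A-weight and renormalizing leaves B, C-weights 1/9 : 2/3 → (1/7, 6/7).
So Q = (1/7)·B + (6/7)·C = (11/7, -45/7).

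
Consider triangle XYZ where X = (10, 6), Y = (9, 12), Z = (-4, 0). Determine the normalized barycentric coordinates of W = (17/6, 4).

Signed area of the reference triangle: [XYZ] = ½·(10·(12−0) + 9·(0−6) + (-4)·(6−12)) = ½·(120 − 54 + 24) = 45.
[WYZ] = ½·((17/6)·(12−0) + 9·(0−4) + (-4)·(4−12)) = ½·(34 − 36 + 32) = 15, so the X-coordinate is 15/45 = 1/3.
[XWZ] = ½·(10·(4−0) + (17/6)·(0−6) + (-4)·(6−4)) = ½·(40 − 17 − 8) = 15/2, so the Y-coordinate is 1/6.
[XYW] = ½·(10·(12−4) + 9·(4−6) + (17/6)·(6−12)) = ½·(80 − 18 − 17) = 45/2, so the Z-coordinate is 1/2.
Check: 1/3 + 1/6 + 1/2 = 1.

(1/3, 1/6, 1/2)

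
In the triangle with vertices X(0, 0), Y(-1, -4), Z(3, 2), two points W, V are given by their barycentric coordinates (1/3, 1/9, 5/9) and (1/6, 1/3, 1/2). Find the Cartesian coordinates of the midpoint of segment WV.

Barycentric coordinates of the midpoint are the average: (1/4, 2/9, 19/36).
Converting: (1/4)·X + (2/9)·Y + (19/36)·Z = (49/36, 1/6).

(49/36, 1/6)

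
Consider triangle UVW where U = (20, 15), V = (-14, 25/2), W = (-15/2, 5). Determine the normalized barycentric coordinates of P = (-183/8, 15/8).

(-1/2, 1/4, 5/4)

Signed area of the reference triangle: [UVW] = ½·(20·(25/2−5) + (-14)·(5−15) + (-15/2)·(15−(25/2))) = ½·(150 + 140 − 75/4) = 1085/8.
[PVW] = ½·((-183/8)·(25/2−5) + (-14)·(5−(15/8)) + (-15/2)·(15/8−(25/2))) = ½·(-2745/16 − 175/4 + 1275/16) = -1085/16, so the U-coordinate is (-1085/16)/(1085/8) = -1/2.
[UPW] = ½·(20·(15/8−5) + (-183/8)·(5−15) + (-15/2)·(15−(15/8))) = ½·(-125/2 + 915/4 − 1575/16) = 1085/32, so the V-coordinate is 1/4.
[UVP] = ½·(20·(25/2−(15/8)) + (-14)·(15/8−15) + (-183/8)·(15−(25/2))) = ½·(425/2 + 735/4 − 915/16) = 5425/32, so the W-coordinate is 5/4.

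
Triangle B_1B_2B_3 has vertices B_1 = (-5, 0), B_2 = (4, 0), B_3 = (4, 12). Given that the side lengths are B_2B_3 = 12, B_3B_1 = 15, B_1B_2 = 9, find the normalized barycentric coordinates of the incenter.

The incenter has barycentric coordinates proportional to the opposite side lengths: (12 : 15 : 9).
Normalizing by 12+15+9 = 36 gives (1/3, 5/12, 1/4).

(1/3, 5/12, 1/4)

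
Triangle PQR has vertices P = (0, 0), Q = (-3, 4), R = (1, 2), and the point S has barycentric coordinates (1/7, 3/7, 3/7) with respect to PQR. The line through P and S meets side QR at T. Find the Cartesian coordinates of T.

Line PS meets QR where the P-coordinate vanishes; zeroing S's P-weight and renormalizing leaves Q, R-weights 3/7 : 3/7 → (1/2, 1/2).
So T = (1/2)·Q + (1/2)·R = (-1, 3).

(-1, 3)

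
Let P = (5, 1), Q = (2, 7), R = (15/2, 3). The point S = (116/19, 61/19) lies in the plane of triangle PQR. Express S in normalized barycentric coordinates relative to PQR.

Signed area of the reference triangle: [PQR] = ½·(5·(7−3) + 2·(3−1) + (15/2)·(1−7)) = ½·(20 + 4 − 45) = -21/2.
[SQR] = ½·((116/19)·(7−3) + 2·(3−(61/19)) + (15/2)·(61/19−7)) = ½·(464/19 − 8/19 − 540/19) = -42/19, so the P-coordinate is (-42/19)/(-21/2) = 4/19.
[PSR] = ½·(5·(61/19−3) + (116/19)·(3−1) + (15/2)·(1−(61/19))) = ½·(20/19 + 232/19 − 315/19) = -63/38, so the Q-coordinate is 3/19.
[PQS] = ½·(5·(7−(61/19)) + 2·(61/19−1) + (116/19)·(1−7)) = ½·(360/19 + 84/19 − 696/19) = -126/19, so the R-coordinate is 12/19.
Check: 4/19 + 3/19 + 12/19 = 1.

(4/19, 3/19, 12/19)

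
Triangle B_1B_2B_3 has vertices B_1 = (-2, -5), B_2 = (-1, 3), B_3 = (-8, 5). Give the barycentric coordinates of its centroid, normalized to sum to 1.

The centroid is the average of the vertices, so each weight is 1/3.

(1/3, 1/3, 1/3)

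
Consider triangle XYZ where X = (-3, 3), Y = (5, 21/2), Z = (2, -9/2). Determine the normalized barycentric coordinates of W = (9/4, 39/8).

Signed area of the reference triangle: [XYZ] = ½·((-3)·(21/2−(-9/2)) + 5·(-9/2−3) + 2·(3−(21/2))) = ½·(-45 − 75/2 − 15) = -195/4.
[WYZ] = ½·((9/4)·(21/2−(-9/2)) + 5·(-9/2−(39/8)) + 2·(39/8−(21/2))) = ½·(135/4 − 375/8 − 45/4) = -195/16, so the X-coordinate is (-195/16)/(-195/4) = 1/4.
[XWZ] = ½·((-3)·(39/8−(-9/2)) + (9/4)·(-9/2−3) + 2·(3−(39/8))) = ½·(-225/8 − 135/8 − 15/4) = -195/8, so the Y-coordinate is 1/2.
[XYW] = ½·((-3)·(21/2−(39/8)) + 5·(39/8−3) + (9/4)·(3−(21/2))) = ½·(-135/8 + 75/8 − 135/8) = -195/16, so the Z-coordinate is 1/4.

(1/4, 1/2, 1/4)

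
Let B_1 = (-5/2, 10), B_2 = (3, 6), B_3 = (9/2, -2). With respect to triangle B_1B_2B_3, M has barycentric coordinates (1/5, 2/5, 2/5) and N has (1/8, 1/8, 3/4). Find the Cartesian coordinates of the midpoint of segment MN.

Barycentric coordinates of the midpoint are the average: (13/80, 21/80, 23/40).
Converting: (13/80)·B_1 + (21/80)·B_2 + (23/40)·B_3 = (95/32, 41/20).

(95/32, 41/20)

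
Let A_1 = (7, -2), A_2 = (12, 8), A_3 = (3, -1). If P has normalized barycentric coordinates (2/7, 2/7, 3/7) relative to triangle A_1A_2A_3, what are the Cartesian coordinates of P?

P = (2/7)·A_1 + (2/7)·A_2 + (3/7)·A_3.
x-coordinate: (2/7)·7 + (2/7)·12 + (3/7)·3 = 47/7.
y-coordinate: (2/7)·(-2) + (2/7)·8 + (3/7)·(-1) = 9/7.

(47/7, 9/7)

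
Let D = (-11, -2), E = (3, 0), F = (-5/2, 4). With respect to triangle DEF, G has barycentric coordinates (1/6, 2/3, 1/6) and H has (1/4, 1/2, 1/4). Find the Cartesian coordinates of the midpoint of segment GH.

(-17/16, 5/12)

Barycentric coordinates of the midpoint are the average: (5/24, 7/12, 5/24).
Converting: (5/24)·D + (7/12)·E + (5/24)·F = (-17/16, 5/12).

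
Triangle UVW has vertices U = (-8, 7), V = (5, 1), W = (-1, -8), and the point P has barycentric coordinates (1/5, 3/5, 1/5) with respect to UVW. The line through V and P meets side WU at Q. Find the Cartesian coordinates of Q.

(-9/2, -1/2)

Line VP meets WU where the V-coordinate vanishes; zeroing P's V-weight and renormalizing leaves W, U-weights 1/5 : 1/5 → (1/2, 1/2).
So Q = (1/2)·W + (1/2)·U = (-9/2, -1/2).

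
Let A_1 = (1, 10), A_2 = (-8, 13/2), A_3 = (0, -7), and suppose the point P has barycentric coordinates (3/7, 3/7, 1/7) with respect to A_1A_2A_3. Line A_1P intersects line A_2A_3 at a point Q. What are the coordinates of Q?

(-6, 25/8)

Line A_1P meets A_2A_3 where the A_1-coordinate vanishes; zeroing P's A_1-weight and renormalizing leaves A_2, A_3-weights 3/7 : 1/7 → (3/4, 1/4).
So Q = (3/4)·A_2 + (1/4)·A_3 = (-6, 25/8).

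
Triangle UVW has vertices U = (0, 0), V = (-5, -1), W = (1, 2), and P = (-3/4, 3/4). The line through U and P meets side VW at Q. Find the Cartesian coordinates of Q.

Barycentric coordinates of P with respect to UVW: (1/4, 1/4, 1/2).
On side VW the U-coordinate is zero; dropping P's U-weight 1/4 and renormalizing the remaining 1/4 : 1/2 gives weights 1/3, 2/3 on V, W.
Q = (1/3)·(-5, -1) + (2/3)·(1, 2) = (-1, 1).

(-1, 1)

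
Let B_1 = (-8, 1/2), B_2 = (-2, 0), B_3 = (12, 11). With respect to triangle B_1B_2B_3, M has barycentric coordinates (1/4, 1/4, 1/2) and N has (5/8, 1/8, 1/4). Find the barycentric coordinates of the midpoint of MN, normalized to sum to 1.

Since both coordinate triples sum to 1, the midpoint's barycentrics are the componentwise average.
(1/4+5/8)/2 = 7/16; similarly 3/16 and 3/8.

(7/16, 3/16, 3/8)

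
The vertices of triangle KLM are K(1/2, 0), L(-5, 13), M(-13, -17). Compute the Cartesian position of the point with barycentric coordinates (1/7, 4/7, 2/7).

N = (1/7)·K + (4/7)·L + (2/7)·M.
x-coordinate: (1/7)·(1/2) + (4/7)·(-5) + (2/7)·(-13) = -13/2.
y-coordinate: (1/7)·0 + (4/7)·13 + (2/7)·(-17) = 18/7.

(-13/2, 18/7)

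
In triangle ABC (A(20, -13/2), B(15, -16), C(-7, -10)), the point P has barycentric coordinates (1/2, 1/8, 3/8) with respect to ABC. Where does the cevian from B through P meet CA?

(59/7, -8)

Line BP meets CA where the B-coordinate vanishes; zeroing P's B-weight and renormalizing leaves C, A-weights 3/8 : 1/2 → (3/7, 4/7).
So Q = (3/7)·C + (4/7)·A = (59/7, -8).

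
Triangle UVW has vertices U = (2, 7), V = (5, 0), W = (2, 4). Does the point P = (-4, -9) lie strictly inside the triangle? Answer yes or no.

no

Barycentric coordinates of P: (-7, -2, 10).
The three coordinates are negative, negative, positive; a point is interior exactly when all three are positive.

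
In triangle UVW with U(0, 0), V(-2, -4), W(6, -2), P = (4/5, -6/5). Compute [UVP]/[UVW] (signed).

[UVW] = ½·(0·(-4−(-2)) + (-2)·(-2−0) + 6·(0−(-4))) = ½·(0 + 4 + 24) = 14.
[UVP] = ½·(0·(-4−(-6/5)) + (-2)·(-6/5−0) + (4/5)·(0−(-4))) = ½·(0 + 12/5 + 16/5) = 14/5, so the ratio is (14/5)/14 = 1/5.

1/5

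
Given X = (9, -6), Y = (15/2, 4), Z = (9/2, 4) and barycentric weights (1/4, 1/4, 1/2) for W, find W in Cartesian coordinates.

(51/8, 3/2)

W = (1/4)·X + (1/4)·Y + (1/2)·Z.
x-coordinate: (1/4)·9 + (1/4)·(15/2) + (1/2)·(9/2) = 51/8.
y-coordinate: (1/4)·(-6) + (1/4)·4 + (1/2)·4 = 3/2.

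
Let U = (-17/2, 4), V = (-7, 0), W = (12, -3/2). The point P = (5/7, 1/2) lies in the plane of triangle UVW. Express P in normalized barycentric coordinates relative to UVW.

Signed area of the reference triangle: [UVW] = ½·((-17/2)·(0−(-3/2)) + (-7)·(-3/2−4) + 12·(4−0)) = ½·(-51/4 + 77/2 + 48) = 295/8.
[PVW] = ½·((5/7)·(0−(-3/2)) + (-7)·(-3/2−(1/2)) + 12·(1/2−0)) = ½·(15/14 + 14 + 6) = 295/28, so the U-coordinate is (295/28)/(295/8) = 2/7.
[UPW] = ½·((-17/2)·(1/2−(-3/2)) + (5/7)·(-3/2−4) + 12·(4−(1/2))) = ½·(-17 − 55/14 + 42) = 295/28, so the V-coordinate is 2/7.
[UVP] = ½·((-17/2)·(0−(1/2)) + (-7)·(1/2−4) + (5/7)·(4−0)) = ½·(17/4 + 49/2 + 20/7) = 885/56, so the W-coordinate is 3/7.

(2/7, 2/7, 3/7)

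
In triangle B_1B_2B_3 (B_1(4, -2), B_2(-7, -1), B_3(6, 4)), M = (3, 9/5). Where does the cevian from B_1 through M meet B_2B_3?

(11/4, 11/4)

Barycentric coordinates of M with respect to B_1B_2B_3: (1/5, 1/5, 3/5).
On side B_2B_3 the B_1-coordinate is zero; dropping M's B_1-weight 1/5 and renormalizing the remaining 1/5 : 3/5 gives weights 1/4, 3/4 on B_2, B_3.
N = (1/4)·(-7, -1) + (3/4)·(6, 4) = (11/4, 11/4).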